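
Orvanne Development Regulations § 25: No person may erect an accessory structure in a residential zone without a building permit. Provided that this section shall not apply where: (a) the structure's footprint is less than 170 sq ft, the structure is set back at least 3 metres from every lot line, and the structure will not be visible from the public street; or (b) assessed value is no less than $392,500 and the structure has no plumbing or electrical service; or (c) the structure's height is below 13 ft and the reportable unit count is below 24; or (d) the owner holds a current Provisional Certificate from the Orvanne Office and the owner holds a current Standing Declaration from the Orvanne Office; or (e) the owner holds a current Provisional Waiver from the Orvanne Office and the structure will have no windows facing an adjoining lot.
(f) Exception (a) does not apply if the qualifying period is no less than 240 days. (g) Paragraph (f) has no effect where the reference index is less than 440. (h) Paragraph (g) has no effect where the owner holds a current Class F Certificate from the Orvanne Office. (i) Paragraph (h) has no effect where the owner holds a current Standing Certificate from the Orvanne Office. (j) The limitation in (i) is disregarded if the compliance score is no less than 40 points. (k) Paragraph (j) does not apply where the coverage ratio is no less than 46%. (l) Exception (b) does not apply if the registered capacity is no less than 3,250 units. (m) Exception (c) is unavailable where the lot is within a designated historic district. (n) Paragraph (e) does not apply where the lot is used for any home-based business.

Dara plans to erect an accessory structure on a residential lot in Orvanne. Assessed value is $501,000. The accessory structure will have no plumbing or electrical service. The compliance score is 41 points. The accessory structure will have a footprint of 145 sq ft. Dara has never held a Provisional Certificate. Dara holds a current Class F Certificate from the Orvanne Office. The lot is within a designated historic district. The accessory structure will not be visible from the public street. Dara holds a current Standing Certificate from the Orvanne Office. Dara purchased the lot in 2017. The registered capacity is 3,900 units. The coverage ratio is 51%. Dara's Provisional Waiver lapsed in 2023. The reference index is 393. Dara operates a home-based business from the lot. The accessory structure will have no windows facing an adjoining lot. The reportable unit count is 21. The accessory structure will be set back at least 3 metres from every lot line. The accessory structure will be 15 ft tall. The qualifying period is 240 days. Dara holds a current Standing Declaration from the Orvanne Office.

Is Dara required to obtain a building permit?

Exception (a) is satisfied on its face — the structure's footprint is 145 sq ft, less than the 170 sq ft limit; the setback is at least 3 m on every side; the structure will not be visible from the street. Applying paragraphs (f)–(k): (f) would limit (a) — the qualifying period is 240 days, meeting the 240 days threshold — but (g) sets (f) aside: (g) operates — the reference index is 393, less than the 440 limit. (h) would limit (g) — a current Class F Certificate is held — but (i) sets (h) aside: (i) is triggered — a current Standing Certificate is held. (j) operates (the compliance score is 41 points, meeting the 40 points threshold), but is displaced by (k): (k) is engaged — the coverage ratio is 51%, meeting the 46% threshold. Exception (a) stands.
All of (b)'s requirements are met (assessed value is $501,000, meeting the $392,500 threshold; there is no plumbing or electrical service). However, paragraph (l) must be considered: (l) operates against (b): the registered capacity is 3,900 units, meeting the 3,250 units threshold. So (b) is unavailable.
Exception (c) requires that the structure's height is below 13 ft; but the structure's height is 15 ft, not below 13 ft, so (c) is unavailable.
Exception (d) requires that the owner holds a current Provisional Certificate from the Orvanne Office; but no current Provisional Certificate is held, so (d) is unavailable.
Exception (e) does not apply: there is no Provisional Waiver in force.

No — exception (a) applies; Dara does not need a building permit.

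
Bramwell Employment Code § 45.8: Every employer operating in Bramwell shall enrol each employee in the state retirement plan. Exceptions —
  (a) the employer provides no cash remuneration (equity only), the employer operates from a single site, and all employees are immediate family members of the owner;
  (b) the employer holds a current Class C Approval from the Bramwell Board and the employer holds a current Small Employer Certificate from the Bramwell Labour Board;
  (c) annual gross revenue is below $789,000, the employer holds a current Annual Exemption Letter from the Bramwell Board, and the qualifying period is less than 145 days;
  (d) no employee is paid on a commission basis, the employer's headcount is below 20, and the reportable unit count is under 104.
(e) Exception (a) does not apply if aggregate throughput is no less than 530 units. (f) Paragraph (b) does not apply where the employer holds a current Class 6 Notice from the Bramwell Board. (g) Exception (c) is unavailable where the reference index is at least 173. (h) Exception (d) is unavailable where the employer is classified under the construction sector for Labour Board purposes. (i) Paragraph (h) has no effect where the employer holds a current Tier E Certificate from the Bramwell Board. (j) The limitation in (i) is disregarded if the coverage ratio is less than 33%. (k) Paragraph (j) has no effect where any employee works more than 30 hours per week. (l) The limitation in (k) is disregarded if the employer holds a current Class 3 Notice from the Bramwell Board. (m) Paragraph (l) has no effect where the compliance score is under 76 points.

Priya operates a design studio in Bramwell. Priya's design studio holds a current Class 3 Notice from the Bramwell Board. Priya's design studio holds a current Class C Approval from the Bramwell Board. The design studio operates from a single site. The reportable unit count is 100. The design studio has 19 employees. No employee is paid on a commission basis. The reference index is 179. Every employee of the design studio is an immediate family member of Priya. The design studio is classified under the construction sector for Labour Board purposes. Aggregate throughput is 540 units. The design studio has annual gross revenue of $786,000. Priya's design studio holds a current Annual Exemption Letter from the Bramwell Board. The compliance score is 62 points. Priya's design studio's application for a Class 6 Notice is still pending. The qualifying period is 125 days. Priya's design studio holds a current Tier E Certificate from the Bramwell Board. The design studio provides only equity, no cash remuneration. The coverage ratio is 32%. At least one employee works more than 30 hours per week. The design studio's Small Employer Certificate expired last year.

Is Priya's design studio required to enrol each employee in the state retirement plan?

All of (a)'s requirements are met (remuneration is equity-only; the employer operates from a single site; every employee is an immediate family member). But: (e) applies — aggregate throughput is 540 units, meeting the 530 units threshold. Exception (a) does not apply.
Exception (b) requires that the employer holds a current Small Employer Certificate from the Bramwell Labour Board; but the Small Employer Certificate has expired, so (b) is unavailable.
Exception (c): annual gross revenue is $786,000, below the $789,000 limit; a current Annual Exemption Letter is held; the qualifying period is 125 days, less than the 145 days limit — every condition holds. Turning to paragraph (g): (g) is triggered — the reference index is 179, meeting the 173 threshold. (c) is therefore removed.
Exception (d): no employee is paid on commission; the employer's headcount is 19, below the 20 limit; the reportable unit count is 100, under the 104 limit — every condition holds. Applying paragraphs (h)–(m): (h) applies (the design studio is classified under the construction sector), but is set aside by (i): (i) operates against (h): a current Tier E Certificate is held. (j) would limit (i) — the coverage ratio is 32%, less than the 33% limit — but (k) sets (j) aside: (k) is triggered — at least one employee exceeds 30 hours/week. (l) applies (a current Class 3 Notice is held), but is overridden by (m): (m) is engaged — the compliance score is 62 points, under the 76 points limit. (d) remains available.

No — exception (d) applies; Priya's design studio is not required to enrol each employee in the state retirement plan.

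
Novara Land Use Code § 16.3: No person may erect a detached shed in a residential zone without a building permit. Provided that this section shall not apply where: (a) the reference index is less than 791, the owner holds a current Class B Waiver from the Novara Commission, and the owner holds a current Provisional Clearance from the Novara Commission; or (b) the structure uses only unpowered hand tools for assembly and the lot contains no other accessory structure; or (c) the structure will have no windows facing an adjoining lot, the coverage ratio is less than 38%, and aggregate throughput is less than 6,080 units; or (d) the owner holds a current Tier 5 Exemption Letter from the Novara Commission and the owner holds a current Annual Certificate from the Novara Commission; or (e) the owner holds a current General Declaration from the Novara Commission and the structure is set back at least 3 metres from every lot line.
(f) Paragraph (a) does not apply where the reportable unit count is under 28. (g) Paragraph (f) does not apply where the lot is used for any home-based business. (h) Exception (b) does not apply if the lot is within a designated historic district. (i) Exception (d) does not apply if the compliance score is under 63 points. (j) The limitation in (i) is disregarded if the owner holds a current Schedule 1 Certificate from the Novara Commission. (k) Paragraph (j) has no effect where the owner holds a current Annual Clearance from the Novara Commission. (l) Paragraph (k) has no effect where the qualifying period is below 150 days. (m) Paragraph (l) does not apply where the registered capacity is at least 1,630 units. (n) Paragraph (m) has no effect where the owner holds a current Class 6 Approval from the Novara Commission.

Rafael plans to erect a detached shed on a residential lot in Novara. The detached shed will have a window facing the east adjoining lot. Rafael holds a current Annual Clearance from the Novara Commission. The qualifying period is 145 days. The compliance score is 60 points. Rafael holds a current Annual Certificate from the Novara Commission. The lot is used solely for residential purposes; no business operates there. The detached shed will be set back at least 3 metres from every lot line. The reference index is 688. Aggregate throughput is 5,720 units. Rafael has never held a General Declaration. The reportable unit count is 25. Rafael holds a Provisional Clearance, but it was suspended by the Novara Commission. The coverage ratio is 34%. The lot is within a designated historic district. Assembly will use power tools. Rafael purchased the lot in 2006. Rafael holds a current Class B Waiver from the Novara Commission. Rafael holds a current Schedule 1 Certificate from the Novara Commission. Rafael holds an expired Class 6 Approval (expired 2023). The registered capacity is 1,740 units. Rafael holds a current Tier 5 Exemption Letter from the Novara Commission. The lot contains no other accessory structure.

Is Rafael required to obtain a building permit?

Yes — Rafael must obtain a building permit.

Exception (a) requires that the owner holds a current Provisional Clearance from the Novara Commission; but the Provisional Clearance is not current, so (a) is unavailable.
Exception (b) does not apply: assembly uses power tools.
Exception (c) fails — a window faces an adjoining lot.
Exception (d): a current Tier 5 Exemption Letter is held; a current Annual Certificate is held — every condition holds. But applying paragraphs (i)–(n): (i) operates — the compliance score is 60 points, under the 63 points limit. (j) would limit (i) — a current Schedule 1 Certificate is held — but (k) sets (j) aside: (k) operates against (j): a current Annual Clearance is held. (l) would limit (k) — the qualifying period is 145 days, below the 150 days limit — but (m) sets (l) aside: (m) is triggered — the registered capacity is 1,740 units, meeting the 1,630 units threshold. (n) is not triggered (the Class 6 Approval is not current), so (m) stands. Exception (d) does not apply.
Exception (e) does not apply: the General Declaration is not current.
No exception displaces § 16.3.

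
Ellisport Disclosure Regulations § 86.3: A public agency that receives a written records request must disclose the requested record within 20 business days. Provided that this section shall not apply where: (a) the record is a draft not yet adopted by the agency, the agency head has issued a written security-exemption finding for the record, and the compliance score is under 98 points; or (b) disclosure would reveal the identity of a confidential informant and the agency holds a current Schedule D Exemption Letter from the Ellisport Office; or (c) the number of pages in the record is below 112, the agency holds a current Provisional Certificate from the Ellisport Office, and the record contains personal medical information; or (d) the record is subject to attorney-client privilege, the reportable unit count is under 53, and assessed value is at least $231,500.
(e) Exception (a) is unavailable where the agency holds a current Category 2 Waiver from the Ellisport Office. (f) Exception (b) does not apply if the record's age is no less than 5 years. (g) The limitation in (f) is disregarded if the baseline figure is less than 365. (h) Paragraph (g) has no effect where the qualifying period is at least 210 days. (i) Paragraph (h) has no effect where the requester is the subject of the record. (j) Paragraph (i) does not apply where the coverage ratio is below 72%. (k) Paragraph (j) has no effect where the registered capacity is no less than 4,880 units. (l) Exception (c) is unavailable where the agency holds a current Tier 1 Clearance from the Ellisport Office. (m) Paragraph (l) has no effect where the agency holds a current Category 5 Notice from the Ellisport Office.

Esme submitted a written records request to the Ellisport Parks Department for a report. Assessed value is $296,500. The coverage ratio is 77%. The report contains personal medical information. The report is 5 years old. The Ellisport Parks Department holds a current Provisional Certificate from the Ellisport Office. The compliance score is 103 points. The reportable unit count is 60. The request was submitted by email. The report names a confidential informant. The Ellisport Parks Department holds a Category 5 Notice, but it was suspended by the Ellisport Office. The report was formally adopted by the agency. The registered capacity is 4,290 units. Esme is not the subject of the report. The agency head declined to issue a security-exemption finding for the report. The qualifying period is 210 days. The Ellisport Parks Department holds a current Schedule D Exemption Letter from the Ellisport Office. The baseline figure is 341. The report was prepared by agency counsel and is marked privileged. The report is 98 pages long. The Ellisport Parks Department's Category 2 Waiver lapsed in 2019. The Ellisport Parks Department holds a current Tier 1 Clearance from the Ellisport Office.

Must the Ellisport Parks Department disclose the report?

Exception (a) does not apply: the report has been formally adopted.
Exception (b)'s conditions are all satisfied: the report names a confidential informant; a current Schedule D Exemption Letter is held. However, paragraphs (f)–(k) must be considered: (f) operates against (b): the record's age is 5 years, meeting the 5 years threshold. (g) would limit (f) — the baseline figure is 341, less than the 365 limit — but (h) sets (g) aside: (h) operates against (g): the qualifying period is 210 days, meeting the 210 days threshold. (i), which would lift (h), is not triggered — Esme is not the subject of the report. (b) is therefore removed.
All of (c)'s requirements are met (the number of pages in the record is 98, below the 112 limit; a current Provisional Certificate is held; the report contains personal medical information). Turning to paragraphs (l)–(m): (l) applies — a current Tier 1 Clearance is held. (m) is not triggered (the Category 5 Notice is not current), so (l) stands. Exception (c) does not apply.
Exception (d) fails — the reportable unit count is 60, not under 53.
None of the exceptions is available; § 86.3 applies in full.

Yes — the Ellisport Parks Department must disclose the report.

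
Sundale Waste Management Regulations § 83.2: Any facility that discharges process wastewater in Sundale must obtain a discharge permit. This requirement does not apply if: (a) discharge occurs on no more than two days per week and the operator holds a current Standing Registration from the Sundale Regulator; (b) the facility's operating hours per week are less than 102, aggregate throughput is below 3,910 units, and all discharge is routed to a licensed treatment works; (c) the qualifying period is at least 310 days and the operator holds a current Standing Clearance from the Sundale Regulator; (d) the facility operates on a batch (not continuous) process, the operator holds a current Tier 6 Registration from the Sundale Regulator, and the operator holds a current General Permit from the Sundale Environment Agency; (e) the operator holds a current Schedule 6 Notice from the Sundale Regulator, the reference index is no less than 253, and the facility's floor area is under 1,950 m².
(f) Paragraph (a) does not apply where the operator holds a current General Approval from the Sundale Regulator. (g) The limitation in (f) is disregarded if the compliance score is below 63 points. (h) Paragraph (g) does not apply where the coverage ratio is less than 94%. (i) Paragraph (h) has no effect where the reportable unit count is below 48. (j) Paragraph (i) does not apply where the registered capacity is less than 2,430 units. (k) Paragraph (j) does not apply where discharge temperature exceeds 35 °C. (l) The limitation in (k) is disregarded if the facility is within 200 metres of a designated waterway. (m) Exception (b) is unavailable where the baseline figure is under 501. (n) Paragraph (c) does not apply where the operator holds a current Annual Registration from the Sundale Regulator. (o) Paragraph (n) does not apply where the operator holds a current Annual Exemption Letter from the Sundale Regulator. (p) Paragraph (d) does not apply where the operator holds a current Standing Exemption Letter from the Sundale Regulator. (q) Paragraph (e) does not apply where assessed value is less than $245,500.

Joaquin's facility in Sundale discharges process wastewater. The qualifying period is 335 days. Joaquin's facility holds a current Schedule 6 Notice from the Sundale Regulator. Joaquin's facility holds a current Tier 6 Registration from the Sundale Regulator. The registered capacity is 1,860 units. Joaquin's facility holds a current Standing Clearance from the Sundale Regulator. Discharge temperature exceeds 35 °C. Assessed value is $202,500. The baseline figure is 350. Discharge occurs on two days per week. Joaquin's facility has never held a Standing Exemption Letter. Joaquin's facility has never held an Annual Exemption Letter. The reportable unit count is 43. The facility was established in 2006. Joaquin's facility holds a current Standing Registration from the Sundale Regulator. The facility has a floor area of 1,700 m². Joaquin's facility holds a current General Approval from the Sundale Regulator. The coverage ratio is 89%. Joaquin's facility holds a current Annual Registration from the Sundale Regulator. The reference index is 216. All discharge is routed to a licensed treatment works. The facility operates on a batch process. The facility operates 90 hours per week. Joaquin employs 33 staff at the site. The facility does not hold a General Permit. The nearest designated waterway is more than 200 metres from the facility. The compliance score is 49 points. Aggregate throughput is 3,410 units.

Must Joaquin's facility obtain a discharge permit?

No — exception (a) applies; Joaquin's facility is not required to obtain a discharge permit.

Exception (a): discharge occurs on no more than two days per week; a current Standing Registration is held — every condition holds. Under paragraphs (f)–(l): (f) applies (a current General Approval is held), but yields to (g): (g) is engaged — the compliance score is 49 points, below the 63 points limit. (h) applies (the coverage ratio is 89%, less than the 94% limit), but is itself disapplied by (i): (i) is triggered — the reportable unit count is 43, below the 48 limit. (j) is engaged (the registered capacity is 1,860 units, less than the 2,430 units limit), but yields to (k): (k) operates — discharge temperature exceeds 35 °C. (l) is inapplicable (the facility is more than 200 m from any designated waterway), so (k) stands. (a) remains available.
Exception (b) is satisfied on its face — the facility's operating hours per week are 90, less than the 102 limit; aggregate throughput is 3,410 units, below the 3,910 units limit; discharge is routed to a licensed treatment works. But: (m) applies — the baseline figure is 350, under the 501 limit. So (b) is unavailable.
All of (c)'s requirements are met (the qualifying period is 335 days, meeting the 310 days threshold; a current Standing Clearance is held). Turning to paragraphs (n)–(o): (n) is engaged — a current Annual Registration is held. (o) is not triggered (the Annual Exemption Letter is not current), so (n) stands. Exception (c) does not apply.
Exception (d) fails — no General Permit is held.
Exception (e) fails — the reference index is 216, short of 253.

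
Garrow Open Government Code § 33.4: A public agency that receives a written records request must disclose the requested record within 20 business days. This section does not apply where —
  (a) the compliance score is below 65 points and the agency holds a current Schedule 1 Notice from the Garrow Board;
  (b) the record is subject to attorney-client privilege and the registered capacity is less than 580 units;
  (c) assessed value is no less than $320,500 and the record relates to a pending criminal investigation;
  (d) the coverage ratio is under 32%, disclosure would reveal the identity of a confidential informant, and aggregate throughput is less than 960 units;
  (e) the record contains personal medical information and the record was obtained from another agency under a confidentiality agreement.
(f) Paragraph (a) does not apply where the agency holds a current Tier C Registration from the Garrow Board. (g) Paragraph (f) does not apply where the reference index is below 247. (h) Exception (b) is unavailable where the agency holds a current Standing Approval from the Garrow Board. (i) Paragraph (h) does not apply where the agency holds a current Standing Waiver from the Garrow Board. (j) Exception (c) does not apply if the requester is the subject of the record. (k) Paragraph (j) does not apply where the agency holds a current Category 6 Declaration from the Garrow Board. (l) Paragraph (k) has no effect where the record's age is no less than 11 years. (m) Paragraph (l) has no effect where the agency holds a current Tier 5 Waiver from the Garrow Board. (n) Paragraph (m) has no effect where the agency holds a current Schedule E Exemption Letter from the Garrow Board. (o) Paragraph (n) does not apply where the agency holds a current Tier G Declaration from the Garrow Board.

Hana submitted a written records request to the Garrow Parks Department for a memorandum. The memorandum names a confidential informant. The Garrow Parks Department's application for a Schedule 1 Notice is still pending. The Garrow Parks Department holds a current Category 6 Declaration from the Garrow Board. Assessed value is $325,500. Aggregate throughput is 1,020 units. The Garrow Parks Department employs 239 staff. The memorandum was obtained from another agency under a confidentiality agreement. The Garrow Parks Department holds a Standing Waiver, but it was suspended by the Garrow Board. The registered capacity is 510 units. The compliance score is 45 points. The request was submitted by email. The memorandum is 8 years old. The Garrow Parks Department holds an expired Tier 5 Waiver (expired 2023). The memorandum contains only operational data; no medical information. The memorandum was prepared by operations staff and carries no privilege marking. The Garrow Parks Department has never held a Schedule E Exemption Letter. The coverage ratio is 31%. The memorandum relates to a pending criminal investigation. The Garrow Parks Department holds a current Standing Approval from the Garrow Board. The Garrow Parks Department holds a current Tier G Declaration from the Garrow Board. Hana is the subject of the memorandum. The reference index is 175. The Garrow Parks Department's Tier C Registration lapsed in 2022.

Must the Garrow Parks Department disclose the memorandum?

No — exception (c) applies; the Garrow Parks Department is not required to disclose the memorandum.

Exception (a) requires that the agency holds a current Schedule 1 Notice from the Garrow Board; but no current Schedule 1 Notice is held, so (a) is unavailable.
Exception (b) requires that the record is subject to attorney-client privilege; but the memorandum carries no privilege marking, so (b) is unavailable.
All of (c)'s requirements are met (assessed value is $325,500, meeting the $320,500 threshold; the memorandum relates to a pending investigation). Considering the limiting provisions: (j) would limit (c) — Hana is the subject of the memorandum — but (k) sets (j) aside: (k) operates against (j): a current Category 6 Declaration is held. (l) does not operate here (the record's age is 8 years, short of 11 years), so (k) stands. (c) remains available.
Exception (d) fails — aggregate throughput is 1,020 units, not less than 960 units.
Exception (e) requires that the record contains personal medical information; but the memorandum contains only operational data, so (e) is unavailable.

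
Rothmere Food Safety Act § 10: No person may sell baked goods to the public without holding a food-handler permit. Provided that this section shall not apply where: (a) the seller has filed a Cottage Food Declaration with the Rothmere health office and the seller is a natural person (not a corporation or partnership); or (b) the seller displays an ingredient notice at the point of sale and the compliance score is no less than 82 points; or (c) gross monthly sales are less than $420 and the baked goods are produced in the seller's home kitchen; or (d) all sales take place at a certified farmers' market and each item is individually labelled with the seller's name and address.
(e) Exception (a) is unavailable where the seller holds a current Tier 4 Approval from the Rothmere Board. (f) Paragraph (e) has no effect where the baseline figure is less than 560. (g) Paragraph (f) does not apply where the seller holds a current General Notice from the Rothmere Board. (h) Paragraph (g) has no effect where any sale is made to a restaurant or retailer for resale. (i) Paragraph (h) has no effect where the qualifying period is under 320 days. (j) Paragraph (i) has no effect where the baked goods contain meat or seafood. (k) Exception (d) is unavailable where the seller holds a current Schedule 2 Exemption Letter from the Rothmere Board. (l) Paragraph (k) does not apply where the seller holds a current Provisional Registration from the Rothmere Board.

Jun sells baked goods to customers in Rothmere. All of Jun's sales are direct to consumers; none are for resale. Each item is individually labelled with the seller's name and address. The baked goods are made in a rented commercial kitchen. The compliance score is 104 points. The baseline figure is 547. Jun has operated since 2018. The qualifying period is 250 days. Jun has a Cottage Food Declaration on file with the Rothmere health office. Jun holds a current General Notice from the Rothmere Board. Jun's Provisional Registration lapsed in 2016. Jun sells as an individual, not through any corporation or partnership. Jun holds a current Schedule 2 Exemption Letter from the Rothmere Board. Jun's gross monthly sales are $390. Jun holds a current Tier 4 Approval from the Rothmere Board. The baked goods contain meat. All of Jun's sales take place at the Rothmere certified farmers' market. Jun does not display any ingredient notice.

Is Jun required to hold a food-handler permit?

All of (a)'s requirements are met (a Cottage Food Declaration is on file; the seller is a natural person). But: (e) is engaged — a current Tier 4 Approval is held. (f) would limit (e) — the baseline figure is 547, less than the 560 limit — but (g) sets (f) aside: (g) operates against (f): a current General Notice is held. (h), which would lift (g), is not engaged — no sales are for resale. So (a) is unavailable.
Exception (b) requires that the seller displays an ingredient notice at the point of sale; but no ingredient notice is displayed, so (b) is unavailable.
Exception (c) requires that the baked goods are produced in the seller's home kitchen; but the baked goods are made in a commercial kitchen, not a home kitchen, so (c) is unavailable.
Exception (d): all sales are at a certified farmers' market; items are individually labelled — every condition holds. But applying paragraphs (k)–(l): (k) operates against (d): a current Schedule 2 Exemption Letter is held. (l), which would lift (k), does not operate here — there is no Provisional Registration in force. Exception (d) does not apply.
Every exception is unavailable, so the rule governs.

Yes — Jun must hold a food-handler permit.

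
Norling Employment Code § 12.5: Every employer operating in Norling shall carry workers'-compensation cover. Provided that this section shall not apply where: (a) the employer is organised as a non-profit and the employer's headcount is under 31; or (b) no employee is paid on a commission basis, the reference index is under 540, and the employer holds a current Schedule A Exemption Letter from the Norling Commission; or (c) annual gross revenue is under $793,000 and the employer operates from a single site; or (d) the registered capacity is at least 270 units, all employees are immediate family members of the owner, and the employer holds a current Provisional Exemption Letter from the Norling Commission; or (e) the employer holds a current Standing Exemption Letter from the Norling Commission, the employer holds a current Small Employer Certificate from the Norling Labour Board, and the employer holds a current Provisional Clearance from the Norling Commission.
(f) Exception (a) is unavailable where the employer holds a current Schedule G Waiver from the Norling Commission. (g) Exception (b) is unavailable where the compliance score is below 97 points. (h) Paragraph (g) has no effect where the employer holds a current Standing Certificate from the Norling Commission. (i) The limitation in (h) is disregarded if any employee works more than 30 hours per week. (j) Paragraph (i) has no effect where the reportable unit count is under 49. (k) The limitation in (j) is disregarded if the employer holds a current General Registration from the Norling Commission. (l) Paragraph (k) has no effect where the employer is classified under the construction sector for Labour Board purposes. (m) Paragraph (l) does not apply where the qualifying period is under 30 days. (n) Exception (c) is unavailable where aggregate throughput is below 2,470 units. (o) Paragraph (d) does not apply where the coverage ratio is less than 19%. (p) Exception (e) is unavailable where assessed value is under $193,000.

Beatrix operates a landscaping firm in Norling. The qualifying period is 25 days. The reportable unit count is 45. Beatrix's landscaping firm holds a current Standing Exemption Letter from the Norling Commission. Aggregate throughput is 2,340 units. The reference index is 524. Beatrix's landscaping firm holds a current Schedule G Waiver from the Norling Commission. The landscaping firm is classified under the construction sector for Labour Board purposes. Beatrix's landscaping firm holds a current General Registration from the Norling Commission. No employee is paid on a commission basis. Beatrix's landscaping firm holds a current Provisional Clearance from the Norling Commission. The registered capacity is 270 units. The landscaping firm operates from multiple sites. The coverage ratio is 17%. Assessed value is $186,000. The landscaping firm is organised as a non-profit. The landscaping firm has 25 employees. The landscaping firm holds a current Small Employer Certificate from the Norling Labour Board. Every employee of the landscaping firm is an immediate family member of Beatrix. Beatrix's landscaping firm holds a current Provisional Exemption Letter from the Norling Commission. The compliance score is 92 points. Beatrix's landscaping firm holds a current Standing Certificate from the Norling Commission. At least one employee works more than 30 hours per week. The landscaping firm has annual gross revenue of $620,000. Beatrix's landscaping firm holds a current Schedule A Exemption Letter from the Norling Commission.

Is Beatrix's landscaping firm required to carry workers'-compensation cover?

Yes — Beatrix's landscaping firm must carry workers'-compensation cover.

Exception (a) is satisfied on its face — the employer is a non-profit; the employer's headcount is 25, under the 31 limit. Turning to paragraph (f): (f) operates against (a): a current Schedule G Waiver is held. So (a) is unavailable.
All of (b)'s requirements are met (no employee is paid on commission; the reference index is 524, under the 540 limit; a current Schedule A Exemption Letter is held). Turning to paragraphs (g)–(m): (g) applies — the compliance score is 92 points, below the 97 points limit. (h) operates (a current Standing Certificate is held), but yields to (i): (i) operates — at least one employee exceeds 30 hours/week. (j) is engaged (the reportable unit count is 45, under the 49 limit), but is itself disapplied by (k): (k) is engaged — a current General Registration is held. (l) would limit (k) — the landscaping firm is classified under the construction sector — but (m) sets (l) aside: (m) operates against (l): the qualifying period is 25 days, under the 30 days limit. (b) is therefore removed.
Exception (c) fails — the employer operates from multiple sites.
Exception (d) is satisfied on its face — the registered capacity is 270 units, meeting the 270 units threshold; every employee is an immediate family member; a current Provisional Exemption Letter is held. Turning to paragraph (o): (o) operates against (d): the coverage ratio is 17%, less than the 19% limit. So (d) is unavailable.
Exception (e)'s conditions are all satisfied: a current Standing Exemption Letter is held; a current Small Employer Certificate is held; a current Provisional Clearance is held. However, paragraph (p) must be considered: (p) operates — assessed value is $186,000, under the $193,000 limit. So (e) is unavailable.
No exception is made out. Beatrix's landscaping firm falls within the general rule.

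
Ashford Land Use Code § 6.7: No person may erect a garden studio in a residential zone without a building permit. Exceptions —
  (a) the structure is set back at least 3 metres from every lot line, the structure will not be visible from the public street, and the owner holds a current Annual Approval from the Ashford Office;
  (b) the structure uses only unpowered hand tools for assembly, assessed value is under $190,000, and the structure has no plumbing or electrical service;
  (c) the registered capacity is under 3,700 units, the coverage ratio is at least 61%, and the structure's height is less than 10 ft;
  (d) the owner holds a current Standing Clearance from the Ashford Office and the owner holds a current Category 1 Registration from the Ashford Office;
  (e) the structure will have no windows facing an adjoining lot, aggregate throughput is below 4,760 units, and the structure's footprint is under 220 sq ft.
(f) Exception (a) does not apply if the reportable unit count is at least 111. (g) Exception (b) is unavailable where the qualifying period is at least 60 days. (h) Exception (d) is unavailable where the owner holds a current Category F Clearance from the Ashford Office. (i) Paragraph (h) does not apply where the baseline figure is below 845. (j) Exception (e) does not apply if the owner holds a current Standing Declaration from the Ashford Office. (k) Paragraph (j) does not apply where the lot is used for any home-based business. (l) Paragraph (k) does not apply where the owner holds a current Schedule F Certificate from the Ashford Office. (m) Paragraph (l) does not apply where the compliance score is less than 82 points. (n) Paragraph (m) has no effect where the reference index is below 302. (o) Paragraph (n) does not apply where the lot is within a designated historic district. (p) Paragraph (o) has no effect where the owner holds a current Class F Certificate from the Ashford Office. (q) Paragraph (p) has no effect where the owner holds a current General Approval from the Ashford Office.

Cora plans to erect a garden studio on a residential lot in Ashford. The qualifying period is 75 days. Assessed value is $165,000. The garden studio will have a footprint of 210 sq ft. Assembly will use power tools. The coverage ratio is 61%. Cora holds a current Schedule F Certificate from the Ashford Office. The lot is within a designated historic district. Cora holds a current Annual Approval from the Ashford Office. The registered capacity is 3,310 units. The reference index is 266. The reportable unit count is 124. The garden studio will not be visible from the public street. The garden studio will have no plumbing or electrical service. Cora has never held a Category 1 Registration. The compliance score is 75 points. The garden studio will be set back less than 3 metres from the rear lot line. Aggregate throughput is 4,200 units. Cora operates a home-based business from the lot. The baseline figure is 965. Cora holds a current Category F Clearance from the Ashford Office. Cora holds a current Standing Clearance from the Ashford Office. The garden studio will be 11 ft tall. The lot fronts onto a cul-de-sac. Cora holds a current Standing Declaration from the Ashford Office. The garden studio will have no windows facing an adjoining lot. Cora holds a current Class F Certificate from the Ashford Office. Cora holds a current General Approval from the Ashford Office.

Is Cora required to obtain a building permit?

No — exception (e) applies; Cora does not need a building permit.

Exception (a) requires that the structure is set back at least 3 metres from every lot line; but the rear setback is under 3 m, so (a) is unavailable.
Exception (b) fails — assembly uses power tools.
Exception (c) fails — the structure's height is 11 ft, not less than 10 ft.
Exception (d) fails — no current Category 1 Registration is held.
Exception (e)'s conditions are all satisfied: no windows face an adjoining lot; aggregate throughput is 4,200 units, below the 4,760 units limit; the structure's footprint is 210 sq ft, under the 220 sq ft limit. As to paragraphs (j)–(q): (j) would limit (e) — a current Standing Declaration is held — but (k) sets (j) aside: (k) is triggered — a home-based business operates on the lot. (l) operates (a current Schedule F Certificate is held), but is overridden by (m): (m) is engaged — the compliance score is 75 points, less than the 82 points limit. (n) would limit (m) — the reference index is 266, below the 302 limit — but (o) sets (n) aside: (o) operates — the lot is in a historic district. (p) would limit (o) — a current Class F Certificate is held — but (q) sets (p) aside: (q) applies — a current General Approval is held. So (e) applies.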